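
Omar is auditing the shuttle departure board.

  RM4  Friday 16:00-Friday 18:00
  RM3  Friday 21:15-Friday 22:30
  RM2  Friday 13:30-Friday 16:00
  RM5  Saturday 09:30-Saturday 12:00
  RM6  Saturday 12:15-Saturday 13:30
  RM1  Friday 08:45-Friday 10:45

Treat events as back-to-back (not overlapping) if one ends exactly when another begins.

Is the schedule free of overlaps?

Yes

Sorted by start: RM1, RM2, RM4, RM3, RM5, RM6.
RM2 starts after RM1 ends, so RM1 has no further overlaps.
RM4 starts exactly when RM2 ends (back-to-back, no overlap), so RM2 has no further overlaps.
RM3 starts after RM4 ends, so RM4 has no further overlaps.
RM5 starts after RM3 ends, so RM3 has no further overlaps.
RM6 starts after RM5 ends.
Every pair is clear; the schedule has no overlaps.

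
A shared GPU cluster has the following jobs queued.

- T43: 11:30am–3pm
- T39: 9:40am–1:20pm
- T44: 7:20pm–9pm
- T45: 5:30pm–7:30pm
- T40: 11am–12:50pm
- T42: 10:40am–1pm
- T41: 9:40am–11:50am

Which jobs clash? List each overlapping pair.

T39 & T40, T39 & T41, T39 & T42, T39 & T43, T40 & T41, T40 & T42, T40 & T43, T41 & T42, T41 & T43, T42 & T43, T44 & T45

Sorted by start: T39, T41, T42, T40, T43, T45, T44.
T41 starts before T39 ends → T39 and T41 overlap.
T42 starts before T39 ends → T39 and T42 overlap.
T40 starts before T39 ends → T39 and T40 overlap.
T43 starts before T39 ends → T39 and T43 overlap.
T45 starts after T39 ends, so T39 has no further overlaps.
T42 starts before T41 ends → T41 and T42 overlap.
T40 starts before T41 ends → T41 and T40 overlap.
T43 starts before T41 ends → T41 and T43 overlap.
T45 starts after T41 ends, so T41 has no further overlaps.
T40 starts before T42 ends → T42 and T40 overlap.
T43 starts before T42 ends → T42 and T43 overlap.
T45 starts after T42 ends, so T42 has no further overlaps.
T43 starts before T40 ends → T40 and T43 overlap.
T45 starts after T40 ends, so T40 has no further overlaps.
T45 starts after T43 ends, so T43 has no further overlaps.
T44 starts before T45 ends → T45 and T44 overlap.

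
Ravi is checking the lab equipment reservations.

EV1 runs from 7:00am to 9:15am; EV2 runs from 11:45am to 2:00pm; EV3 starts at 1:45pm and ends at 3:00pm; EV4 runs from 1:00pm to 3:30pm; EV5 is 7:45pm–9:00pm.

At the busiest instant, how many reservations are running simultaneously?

Walk through starts and ends in time order (an end at T is processed before a start at T):
7:00am start EV1 → 1
9:15am end EV1 → 0
11:45am start EV2 → 1
1:00pm start EV4 → 2
1:45pm start EV3 → 3
2:00pm end EV2 → 2
3:00pm end EV3 → 1
3:30pm end EV4 → 0
7:45pm start EV5 → 1
9:00pm end EV5 → 0
Peak is 3, at 1:45pm (EV2, EV3, EV4).

3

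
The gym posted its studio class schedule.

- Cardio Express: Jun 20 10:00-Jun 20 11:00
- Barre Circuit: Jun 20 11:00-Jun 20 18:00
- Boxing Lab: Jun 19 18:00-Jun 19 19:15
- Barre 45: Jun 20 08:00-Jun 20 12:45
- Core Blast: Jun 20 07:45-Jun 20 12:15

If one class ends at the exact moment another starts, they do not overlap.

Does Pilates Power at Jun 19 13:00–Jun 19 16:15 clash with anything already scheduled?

No — it doesn't clash with anything

Boxing Lab: starts Jun 19 18:00 at or after Pilates Power ends Jun 19 16:15 → clear.
Core Blast: starts Jun 20 07:45 at or after Pilates Power ends Jun 19 16:15 → clear.
Barre 45: starts Jun 20 08:00 at or after Pilates Power ends Jun 19 16:15 → clear.
Cardio Express: starts Jun 20 10:00 at or after Pilates Power ends Jun 19 16:15 → clear.
Barre Circuit: starts Jun 20 11:00 at or after Pilates Power ends Jun 19 16:15 → clear.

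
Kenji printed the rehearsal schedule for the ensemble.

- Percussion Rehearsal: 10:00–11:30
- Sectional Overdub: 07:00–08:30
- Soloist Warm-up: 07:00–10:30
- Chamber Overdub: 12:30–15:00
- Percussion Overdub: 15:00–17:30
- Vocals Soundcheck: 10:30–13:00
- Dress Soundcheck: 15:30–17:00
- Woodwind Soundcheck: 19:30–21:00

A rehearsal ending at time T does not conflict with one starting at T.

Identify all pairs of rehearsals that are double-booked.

Chamber Overdub & Vocals Soundcheck, Dress Soundcheck & Percussion Overdub, Percussion Rehearsal & Soloist Warm-up, Percussion Rehearsal & Vocals Soundcheck, Sectional Overdub & Soloist Warm-up

Sorted by start: Sectional Overdub, Soloist Warm-up, Percussion Rehearsal, Vocals Soundcheck, Chamber Overdub, Percussion Overdub, Dress Soundcheck, Woodwind Soundcheck.
Soloist Warm-up starts before Sectional Overdub ends → Sectional Overdub and Soloist Warm-up overlap.
Percussion Rehearsal starts after Sectional Overdub ends, so nothing later overlaps Sectional Overdub either.
Percussion Rehearsal starts before Soloist Warm-up ends → Soloist Warm-up and Percussion Rehearsal overlap.
Vocals Soundcheck starts exactly when Soloist Warm-up ends (back-to-back, no overlap), so nothing later overlaps Soloist Warm-up either.
Vocals Soundcheck starts before Percussion Rehearsal ends → Percussion Rehearsal and Vocals Soundcheck overlap.
Chamber Overdub starts after Percussion Rehearsal ends, so nothing later overlaps Percussion Rehearsal either.
Chamber Overdub starts before Vocals Soundcheck ends → Vocals Soundcheck and Chamber Overdub overlap.
Percussion Overdub starts after Vocals Soundcheck ends, so nothing later overlaps Vocals Soundcheck either.
Percussion Overdub starts exactly when Chamber Overdub ends (back-to-back, no overlap), so nothing later overlaps Chamber Overdub either.
Dress Soundcheck starts before Percussion Overdub ends → Percussion Overdub and Dress Soundcheck overlap.
Woodwind Soundcheck starts after Percussion Overdub ends.
Woodwind Soundcheck starts after Dress Soundcheck ends.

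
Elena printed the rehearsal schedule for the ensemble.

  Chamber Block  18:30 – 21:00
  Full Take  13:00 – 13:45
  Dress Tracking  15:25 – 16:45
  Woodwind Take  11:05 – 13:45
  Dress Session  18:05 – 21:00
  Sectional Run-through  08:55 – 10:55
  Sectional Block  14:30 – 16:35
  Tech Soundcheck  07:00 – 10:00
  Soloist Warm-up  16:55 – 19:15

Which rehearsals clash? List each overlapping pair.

Chamber Block & Dress Session, Chamber Block & Soloist Warm-up, Dress Session & Soloist Warm-up, Dress Tracking & Sectional Block, Full Take & Woodwind Take, Sectional Run-through & Tech Soundcheck

Sorted by start: Tech Soundcheck, Sectional Run-through, Woodwind Take, Full Take, Sectional Block, Dress Tracking, Soloist Warm-up, Dress Session, Chamber Block.
Sectional Run-through starts before Tech Soundcheck ends → Tech Soundcheck and Sectional Run-through overlap.
Woodwind Take starts after Tech Soundcheck ends; Tech Soundcheck is clear from here.
Woodwind Take starts after Sectional Run-through ends; Sectional Run-through is clear from here.
Full Take starts before Woodwind Take ends → Woodwind Take and Full Take overlap.
Sectional Block starts after Woodwind Take ends; Woodwind Take is clear from here.
Sectional Block starts after Full Take ends; Full Take is clear from here.
Dress Tracking starts before Sectional Block ends → Sectional Block and Dress Tracking overlap.
Soloist Warm-up starts after Sectional Block ends; Sectional Block is clear from here.
Soloist Warm-up starts after Dress Tracking ends; Dress Tracking is clear from here.
Dress Session starts before Soloist Warm-up ends → Soloist Warm-up and Dress Session overlap.
Chamber Block starts before Soloist Warm-up ends → Soloist Warm-up and Chamber Block overlap.
Chamber Block starts before Dress Session ends → Dress Session and Chamber Block overlap.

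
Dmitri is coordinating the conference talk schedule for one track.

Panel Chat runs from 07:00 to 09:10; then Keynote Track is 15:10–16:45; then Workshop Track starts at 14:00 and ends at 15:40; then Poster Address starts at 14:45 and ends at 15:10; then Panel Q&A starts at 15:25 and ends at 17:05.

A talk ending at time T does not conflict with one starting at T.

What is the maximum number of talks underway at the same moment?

3

Sweep the timeline, counting +1 at each start and −1 at each end (ends before starts at a tie):
07:00 start Panel Chat → 1
09:10 end Panel Chat → 0
14:00 start Workshop Track → 1
14:45 start Poster Address → 2
15:10 end Poster Address → 1
15:10 start Keynote Track → 2
15:25 start Panel Q&A → 3
15:40 end Workshop Track → 2
16:45 end Keynote Track → 1
17:05 end Panel Q&A → 0
Peak is 3, at 15:25 (Keynote Track, Panel Q&A, Workshop Track).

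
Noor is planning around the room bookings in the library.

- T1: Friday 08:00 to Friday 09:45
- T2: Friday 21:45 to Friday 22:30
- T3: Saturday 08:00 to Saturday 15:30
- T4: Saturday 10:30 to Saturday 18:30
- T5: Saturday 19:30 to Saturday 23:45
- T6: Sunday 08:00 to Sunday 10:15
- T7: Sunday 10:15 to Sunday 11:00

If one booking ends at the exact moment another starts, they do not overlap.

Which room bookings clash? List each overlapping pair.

Sorted by start: T1, T2, T3, T4, T5, T6, T7.
T2 starts after T1 ends; T1 is clear from here.
T3 starts after T2 ends; T2 is clear from here.
T4 starts before T3 ends → T3 and T4 overlap.
T5 starts after T3 ends; T3 is clear from here.
T5 starts after T4 ends; T4 is clear from here.
T6 starts after T5 ends; T5 is clear from here.
T7 starts exactly when T6 ends (back-to-back, no overlap).

T3 & T4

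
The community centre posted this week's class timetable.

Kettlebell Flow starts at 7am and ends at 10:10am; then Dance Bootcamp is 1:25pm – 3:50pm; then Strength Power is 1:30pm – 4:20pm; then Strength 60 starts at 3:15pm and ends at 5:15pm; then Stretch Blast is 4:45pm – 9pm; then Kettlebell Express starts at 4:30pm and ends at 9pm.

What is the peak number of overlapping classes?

Sweep the timeline, counting +1 at each start and −1 at each end (ends before starts at a tie):
7am start Kettlebell Flow → 1
10:10am end Kettlebell Flow → 0
1:25pm start Dance Bootcamp → 1
1:30pm start Strength Power → 2
3:15pm start Strength 60 → 3
3:50pm end Dance Bootcamp → 2
4:20pm end Strength Power → 1
4:30pm start Kettlebell Express → 2
4:45pm start Stretch Blast → 3
5:15pm end Strength 60 → 2
9pm end Kettlebell Express → 1
9pm end Stretch Blast → 0
Peak is 3, at 3:15pm (Dance Bootcamp, Strength 60, Strength Power).

3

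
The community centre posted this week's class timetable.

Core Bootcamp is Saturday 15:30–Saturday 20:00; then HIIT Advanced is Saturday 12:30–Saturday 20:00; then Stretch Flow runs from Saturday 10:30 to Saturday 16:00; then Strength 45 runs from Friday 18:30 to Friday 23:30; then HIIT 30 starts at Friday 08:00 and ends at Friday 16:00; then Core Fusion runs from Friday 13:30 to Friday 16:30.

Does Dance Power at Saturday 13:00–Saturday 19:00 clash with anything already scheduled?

Yes — it overlaps Core Bootcamp, HIIT Advanced, Stretch Flow

HIIT 30: ends Friday 16:00 at or before Dance Power starts Saturday 13:00 → clear.
Core Fusion: ends Friday 16:30 at or before Dance Power starts Saturday 13:00 → clear.
Strength 45: ends Friday 23:30 at or before Dance Power starts Saturday 13:00 → clear.
Stretch Flow: starts Saturday 10:30 before Dance Power ends Saturday 19:00, and ends Saturday 16:00 after Dance Power starts Saturday 13:00 → overlap.
HIIT Advanced: starts Saturday 12:30 before Dance Power ends Saturday 19:00, and ends Saturday 20:00 after Dance Power starts Saturday 13:00 → overlap.
Core Bootcamp: starts Saturday 15:30 before Dance Power ends Saturday 19:00, and ends Saturday 20:00 after Dance Power starts Saturday 13:00 → overlap.
Dance Power overlaps Stretch Flow, Core Bootcamp, HIIT Advanced.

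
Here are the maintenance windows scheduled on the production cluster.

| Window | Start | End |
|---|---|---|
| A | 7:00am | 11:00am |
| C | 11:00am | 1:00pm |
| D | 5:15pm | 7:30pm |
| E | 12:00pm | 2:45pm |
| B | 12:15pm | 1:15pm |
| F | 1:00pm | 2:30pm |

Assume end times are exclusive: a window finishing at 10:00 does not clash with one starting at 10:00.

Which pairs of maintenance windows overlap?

Sorted by start: A, C, E, B, F, D.
C starts exactly when A ends (back-to-back, no overlap) — done with A.
E starts before C ends → C and E overlap.
B starts before C ends → C and B overlap.
F starts exactly when C ends (back-to-back, no overlap) — done with C.
B starts before E ends → E and B overlap.
F starts before E ends → E and F overlap.
D starts after E ends.
F starts before B ends → B and F overlap.
D starts after B ends.
D starts after F ends.

B & C, B & E, B & F, C & E, E & F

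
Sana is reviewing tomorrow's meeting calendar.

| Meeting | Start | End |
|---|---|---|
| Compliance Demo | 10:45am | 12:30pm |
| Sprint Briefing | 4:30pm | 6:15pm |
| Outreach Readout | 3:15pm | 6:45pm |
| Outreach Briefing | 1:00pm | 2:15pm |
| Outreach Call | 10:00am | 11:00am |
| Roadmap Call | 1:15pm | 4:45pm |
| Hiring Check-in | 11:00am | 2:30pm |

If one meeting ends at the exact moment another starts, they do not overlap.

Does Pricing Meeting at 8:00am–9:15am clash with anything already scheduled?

Outreach Call: starts 10:00am at or after Pricing Meeting ends 9:15am → clear.
Compliance Demo: starts 10:45am at or after Pricing Meeting ends 9:15am → clear.
Hiring Check-in: starts 11:00am at or after Pricing Meeting ends 9:15am → clear.
Outreach Briefing: starts 1:00pm at or after Pricing Meeting ends 9:15am → clear.
Roadmap Call: starts 1:15pm at or after Pricing Meeting ends 9:15am → clear.
Outreach Readout: starts 3:15pm at or after Pricing Meeting ends 9:15am → clear.
Sprint Briefing: starts 4:30pm at or after Pricing Meeting ends 9:15am → clear.

No — it doesn't clash with anything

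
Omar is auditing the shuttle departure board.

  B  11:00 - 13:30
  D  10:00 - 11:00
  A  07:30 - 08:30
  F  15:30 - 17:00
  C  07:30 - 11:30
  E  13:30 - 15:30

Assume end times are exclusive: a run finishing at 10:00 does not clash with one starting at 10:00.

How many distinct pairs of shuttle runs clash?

3

Check each pair: they overlap iff neither finishes before the other starts.
Sorted by start: A, C, D, B, E, F.
C starts before A ends → A and C overlap.
D starts after A ends, so A has no further overlaps.
D starts before C ends → C and D overlap.
B starts before C ends → C and B overlap.
E starts after C ends, so C has no further overlaps.
B starts exactly when D ends (back-to-back, no overlap), so D has no further overlaps.
E starts exactly when B ends (back-to-back, no overlap), so B has no further overlaps.
F starts exactly when E ends (back-to-back, no overlap).
Overlapping pairs: A & C, B & C, C & D — 3 in total.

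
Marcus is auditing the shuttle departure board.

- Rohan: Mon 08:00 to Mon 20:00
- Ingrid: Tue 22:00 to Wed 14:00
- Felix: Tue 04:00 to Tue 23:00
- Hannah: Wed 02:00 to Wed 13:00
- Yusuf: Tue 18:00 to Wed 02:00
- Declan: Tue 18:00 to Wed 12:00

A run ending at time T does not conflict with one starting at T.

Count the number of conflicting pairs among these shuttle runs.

Two intervals overlap when each starts before the other ends.
Sorted by start: Rohan, Felix, Declan, Yusuf, Ingrid, Hannah.
Felix starts after Rohan ends, so Rohan has no further overlaps.
Declan starts before Felix ends → Felix and Declan overlap.
Yusuf starts before Felix ends → Felix and Yusuf overlap.
Ingrid starts before Felix ends → Felix and Ingrid overlap.
Hannah starts after Felix ends.
Yusuf starts before Declan ends → Declan and Yusuf overlap.
Ingrid starts before Declan ends → Declan and Ingrid overlap.
Hannah starts before Declan ends → Declan and Hannah overlap.
Ingrid starts before Yusuf ends → Yusuf and Ingrid overlap.
Hannah starts exactly when Yusuf ends (back-to-back, no overlap).
Hannah starts before Ingrid ends → Ingrid and Hannah overlap.
Overlapping pairs: Declan & Felix, Declan & Hannah, Declan & Ingrid, Declan & Yusuf, Felix & Ingrid, Felix & Yusuf, Hannah & Ingrid, Ingrid & Yusuf — 8 in total.

8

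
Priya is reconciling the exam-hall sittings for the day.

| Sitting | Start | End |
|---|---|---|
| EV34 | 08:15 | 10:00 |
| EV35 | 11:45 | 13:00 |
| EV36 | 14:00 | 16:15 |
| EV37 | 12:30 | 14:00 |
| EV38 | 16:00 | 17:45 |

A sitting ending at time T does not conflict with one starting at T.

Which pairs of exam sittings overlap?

EV35 & EV37, EV36 & EV38

Sorted by start: EV34, EV35, EV37, EV36, EV38.
EV35 starts after EV34 ends, so nothing later overlaps EV34 either.
EV37 starts before EV35 ends → EV35 and EV37 overlap.
EV36 starts after EV35 ends, so nothing later overlaps EV35 either.
EV36 starts exactly when EV37 ends (back-to-back, no overlap), so nothing later overlaps EV37 either.
EV38 starts before EV36 ends → EV36 and EV38 overlap.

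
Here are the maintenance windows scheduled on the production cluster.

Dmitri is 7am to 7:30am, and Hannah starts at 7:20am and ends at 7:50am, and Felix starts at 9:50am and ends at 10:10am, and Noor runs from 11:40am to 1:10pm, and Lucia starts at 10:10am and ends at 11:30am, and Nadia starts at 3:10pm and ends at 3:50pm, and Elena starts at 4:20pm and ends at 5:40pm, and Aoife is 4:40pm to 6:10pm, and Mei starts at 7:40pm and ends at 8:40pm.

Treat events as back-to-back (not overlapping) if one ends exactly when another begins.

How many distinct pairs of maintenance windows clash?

Sorted by start: Dmitri, Hannah, Felix, Lucia, Noor, Nadia, Elena, Aoife, Mei.
Hannah starts before Dmitri ends → Dmitri and Hannah overlap.
Felix starts after Dmitri ends, so nothing later overlaps Dmitri either.
Felix starts after Hannah ends, so nothing later overlaps Hannah either.
Lucia starts exactly when Felix ends (back-to-back, no overlap), so nothing later overlaps Felix either.
Noor starts after Lucia ends, so nothing later overlaps Lucia either.
Nadia starts after Noor ends, so nothing later overlaps Noor either.
Elena starts after Nadia ends, so nothing later overlaps Nadia either.
Aoife starts before Elena ends → Elena and Aoife overlap.
Mei starts after Elena ends.
Mei starts after Aoife ends.
Overlapping pairs: Aoife & Elena, Dmitri & Hannah — 2 in total.

2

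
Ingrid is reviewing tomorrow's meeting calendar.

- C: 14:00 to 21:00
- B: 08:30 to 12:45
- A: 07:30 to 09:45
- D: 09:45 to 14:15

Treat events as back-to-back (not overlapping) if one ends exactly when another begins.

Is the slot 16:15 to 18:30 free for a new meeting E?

No — it overlaps C

A: ends 09:45 at or before E starts 16:15 → clear.
B: ends 12:45 at or before E starts 16:15 → clear.
D: ends 14:15 at or before E starts 16:15 → clear.
C: starts 14:00 before E ends 18:30, and ends 21:00 after E starts 16:15 → overlap.
E overlaps C.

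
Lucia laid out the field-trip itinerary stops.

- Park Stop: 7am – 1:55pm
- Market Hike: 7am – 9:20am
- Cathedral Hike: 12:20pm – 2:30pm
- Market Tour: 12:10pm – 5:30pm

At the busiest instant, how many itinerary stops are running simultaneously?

Walk through starts and ends in time order (an end at T is processed before a start at T):
7am start Market Hike → 1
7am start Park Stop → 2
9:20am end Market Hike → 1
12:10pm start Market Tour → 2
12:20pm start Cathedral Hike → 3
1:55pm end Park Stop → 2
2:30pm end Cathedral Hike → 1
5:30pm end Market Tour → 0
Peak is 3, at 12:20pm (Cathedral Hike, Market Tour, Park Stop).

3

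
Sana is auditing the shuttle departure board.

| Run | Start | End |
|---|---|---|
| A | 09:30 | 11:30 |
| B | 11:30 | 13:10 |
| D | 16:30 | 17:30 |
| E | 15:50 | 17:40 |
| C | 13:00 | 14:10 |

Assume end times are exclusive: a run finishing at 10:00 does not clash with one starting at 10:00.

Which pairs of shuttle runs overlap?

B & C, D & E

Sorted by start: A, B, C, E, D.
B starts exactly when A ends (back-to-back, no overlap); A is clear from here.
C starts before B ends → B and C overlap.
E starts after B ends; B is clear from here.
E starts after C ends; C is clear from here.
D starts before E ends → E and D overlap.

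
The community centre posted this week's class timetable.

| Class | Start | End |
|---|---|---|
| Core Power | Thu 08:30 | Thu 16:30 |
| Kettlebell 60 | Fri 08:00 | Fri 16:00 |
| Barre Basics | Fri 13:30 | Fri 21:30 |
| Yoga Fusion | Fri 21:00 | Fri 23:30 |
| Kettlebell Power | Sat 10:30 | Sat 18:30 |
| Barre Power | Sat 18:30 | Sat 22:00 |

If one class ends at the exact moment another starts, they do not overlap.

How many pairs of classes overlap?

Two intervals overlap when each starts before the other ends.
Sorted by start: Core Power, Kettlebell 60, Barre Basics, Yoga Fusion, Kettlebell Power, Barre Power.
Kettlebell 60 starts after Core Power ends, so Core Power has no further overlaps.
Barre Basics starts before Kettlebell 60 ends → Kettlebell 60 and Barre Basics overlap.
Yoga Fusion starts after Kettlebell 60 ends, so Kettlebell 60 has no further overlaps.
Yoga Fusion starts before Barre Basics ends → Barre Basics and Yoga Fusion overlap.
Kettlebell Power starts after Barre Basics ends, so Barre Basics has no further overlaps.
Kettlebell Power starts after Yoga Fusion ends, so Yoga Fusion has no further overlaps.
Barre Power starts exactly when Kettlebell Power ends (back-to-back, no overlap).
Overlapping pairs: Barre Basics & Kettlebell 60, Barre Basics & Yoga Fusion — 2 in total.

2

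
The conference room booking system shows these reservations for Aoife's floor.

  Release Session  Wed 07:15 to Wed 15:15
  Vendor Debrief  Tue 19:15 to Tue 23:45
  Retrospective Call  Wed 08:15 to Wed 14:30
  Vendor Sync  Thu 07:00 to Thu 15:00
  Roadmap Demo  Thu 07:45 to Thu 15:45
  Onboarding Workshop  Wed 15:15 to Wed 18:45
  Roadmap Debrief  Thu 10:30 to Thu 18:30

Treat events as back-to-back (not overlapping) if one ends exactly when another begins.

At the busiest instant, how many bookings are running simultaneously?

Walk through starts and ends in time order (an end at T is processed before a start at T):
Tue 19:15 start Vendor Debrief → 1
Tue 23:45 end Vendor Debrief → 0
Wed 07:15 start Release Session → 1
Wed 08:15 start Retrospective Call → 2
Wed 14:30 end Retrospective Call → 1
Wed 15:15 end Release Session → 0
Wed 15:15 start Onboarding Workshop → 1
Wed 18:45 end Onboarding Workshop → 0
Thu 07:00 start Vendor Sync → 1
Thu 07:45 start Roadmap Demo → 2
Thu 10:30 start Roadmap Debrief → 3
Thu 15:00 end Vendor Sync → 2
Thu 15:45 end Roadmap Demo → 1
Thu 18:30 end Roadmap Debrief → 0
Peak is 3, at Thu 10:30 (Roadmap Debrief, Roadmap Demo, Vendor Sync).

3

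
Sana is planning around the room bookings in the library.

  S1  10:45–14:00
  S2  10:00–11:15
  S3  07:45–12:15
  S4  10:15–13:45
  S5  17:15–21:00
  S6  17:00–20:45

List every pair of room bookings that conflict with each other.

Sorted by start: S3, S2, S4, S1, S6, S5.
S2 starts before S3 ends → S3 and S2 overlap.
S4 starts before S3 ends → S3 and S4 overlap.
S1 starts before S3 ends → S3 and S1 overlap.
S6 starts after S3 ends — done with S3.
S4 starts before S2 ends → S2 and S4 overlap.
S1 starts before S2 ends → S2 and S1 overlap.
S6 starts after S2 ends — done with S2.
S1 starts before S4 ends → S4 and S1 overlap.
S6 starts after S4 ends — done with S4.
S6 starts after S1 ends — done with S1.
S5 starts before S6 ends → S6 and S5 overlap.

S1 & S2, S1 & S3, S1 & S4, S2 & S3, S2 & S4, S3 & S4, S5 & S6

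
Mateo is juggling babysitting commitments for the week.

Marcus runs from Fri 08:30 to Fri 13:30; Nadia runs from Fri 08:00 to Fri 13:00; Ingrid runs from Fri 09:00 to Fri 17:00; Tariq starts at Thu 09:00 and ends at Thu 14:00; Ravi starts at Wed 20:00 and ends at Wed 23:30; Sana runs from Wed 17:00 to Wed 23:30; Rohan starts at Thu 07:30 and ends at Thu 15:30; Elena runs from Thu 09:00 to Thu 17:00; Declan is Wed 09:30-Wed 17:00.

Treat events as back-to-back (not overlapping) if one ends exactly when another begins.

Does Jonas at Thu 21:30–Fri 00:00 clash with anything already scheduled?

No — it doesn't clash with anything

Declan: ends Wed 17:00 at or before Jonas starts Thu 21:30 → clear.
Sana: ends Wed 23:30 at or before Jonas starts Thu 21:30 → clear.
Ravi: ends Wed 23:30 at or before Jonas starts Thu 21:30 → clear.
Rohan: ends Thu 15:30 at or before Jonas starts Thu 21:30 → clear.
Tariq: ends Thu 14:00 at or before Jonas starts Thu 21:30 → clear.
Elena: ends Thu 17:00 at or before Jonas starts Thu 21:30 → clear.
Nadia: starts Fri 08:00 at or after Jonas ends Fri 00:00 → clear.
Marcus: starts Fri 08:30 at or after Jonas ends Fri 00:00 → clear.
Ingrid: starts Fri 09:00 at or after Jonas ends Fri 00:00 → clear.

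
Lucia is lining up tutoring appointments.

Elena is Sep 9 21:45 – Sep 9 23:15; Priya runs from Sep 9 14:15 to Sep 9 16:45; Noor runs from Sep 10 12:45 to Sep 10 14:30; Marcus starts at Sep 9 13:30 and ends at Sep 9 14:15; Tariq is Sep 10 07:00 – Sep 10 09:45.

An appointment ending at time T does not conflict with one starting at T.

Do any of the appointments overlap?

No

Two intervals overlap when each starts before the other ends.
Sorted by start: Marcus, Priya, Elena, Tariq, Noor.
Priya starts exactly when Marcus ends (back-to-back, no overlap) — done with Marcus.
Elena starts after Priya ends — done with Priya.
Tariq starts after Elena ends — done with Elena.
Noor starts after Tariq ends.
Every pair is clear; the schedule has no overlaps.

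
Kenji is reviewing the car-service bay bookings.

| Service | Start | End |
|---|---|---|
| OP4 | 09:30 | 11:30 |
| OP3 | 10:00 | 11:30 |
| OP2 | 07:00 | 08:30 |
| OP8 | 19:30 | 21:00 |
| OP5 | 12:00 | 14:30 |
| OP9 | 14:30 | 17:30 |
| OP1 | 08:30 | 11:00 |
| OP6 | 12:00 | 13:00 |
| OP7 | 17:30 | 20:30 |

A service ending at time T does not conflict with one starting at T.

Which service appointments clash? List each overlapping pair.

OP1 & OP3, OP1 & OP4, OP3 & OP4, OP5 & OP6, OP7 & OP8

Sorted by start: OP2, OP1, OP4, OP3, OP5, OP6, OP9, OP7, OP8.
OP1 starts exactly when OP2 ends (back-to-back, no overlap), so nothing later overlaps OP2 either.
OP4 starts before OP1 ends → OP1 and OP4 overlap.
OP3 starts before OP1 ends → OP1 and OP3 overlap.
OP5 starts after OP1 ends, so nothing later overlaps OP1 either.
OP3 starts before OP4 ends → OP4 and OP3 overlap.
OP5 starts after OP4 ends, so nothing later overlaps OP4 either.
OP5 starts after OP3 ends, so nothing later overlaps OP3 either.
OP6 starts before OP5 ends → OP5 and OP6 overlap.
OP9 starts exactly when OP5 ends (back-to-back, no overlap), so nothing later overlaps OP5 either.
OP9 starts after OP6 ends, so nothing later overlaps OP6 either.
OP7 starts exactly when OP9 ends (back-to-back, no overlap), so nothing later overlaps OP9 either.
OP8 starts before OP7 ends → OP7 and OP8 overlap.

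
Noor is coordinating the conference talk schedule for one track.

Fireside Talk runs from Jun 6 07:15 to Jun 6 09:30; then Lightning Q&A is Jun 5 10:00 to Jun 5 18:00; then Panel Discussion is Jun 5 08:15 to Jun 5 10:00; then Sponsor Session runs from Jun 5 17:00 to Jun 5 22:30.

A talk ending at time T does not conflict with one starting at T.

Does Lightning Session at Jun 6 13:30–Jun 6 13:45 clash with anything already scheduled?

Panel Discussion: ends Jun 5 10:00 at or before Lightning Session starts Jun 6 13:30 → clear.
Lightning Q&A: ends Jun 5 18:00 at or before Lightning Session starts Jun 6 13:30 → clear.
Sponsor Session: ends Jun 5 22:30 at or before Lightning Session starts Jun 6 13:30 → clear.
Fireside Talk: ends Jun 6 09:30 at or before Lightning Session starts Jun 6 13:30 → clear.

No — it doesn't clash with anything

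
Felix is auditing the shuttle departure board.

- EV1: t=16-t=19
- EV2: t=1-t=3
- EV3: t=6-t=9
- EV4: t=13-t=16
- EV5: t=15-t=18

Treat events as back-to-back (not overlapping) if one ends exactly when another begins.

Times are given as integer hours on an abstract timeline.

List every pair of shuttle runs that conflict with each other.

Sorted by start: EV2, EV3, EV4, EV5, EV1.
EV3 starts after EV2 ends, so nothing later overlaps EV2 either.
EV4 starts after EV3 ends, so nothing later overlaps EV3 either.
EV5 starts before EV4 ends → EV4 and EV5 overlap.
EV1 starts exactly when EV4 ends (back-to-back, no overlap).
EV1 starts before EV5 ends → EV5 and EV1 overlap.

EV1 & EV5, EV4 & EV5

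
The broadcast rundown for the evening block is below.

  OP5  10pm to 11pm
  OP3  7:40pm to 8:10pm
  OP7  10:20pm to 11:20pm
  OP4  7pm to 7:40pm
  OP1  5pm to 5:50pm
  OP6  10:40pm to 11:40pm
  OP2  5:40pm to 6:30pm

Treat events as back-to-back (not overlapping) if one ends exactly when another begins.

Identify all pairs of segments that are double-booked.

OP1 & OP2, OP5 & OP6, OP5 & OP7, OP6 & OP7

Check each pair: they overlap iff neither finishes before the other starts.
Sorted by start: OP1, OP2, OP4, OP3, OP5, OP7, OP6.
OP2 starts before OP1 ends → OP1 and OP2 overlap.
OP4 starts after OP1 ends, so nothing later overlaps OP1 either.
OP4 starts after OP2 ends, so nothing later overlaps OP2 either.
OP3 starts exactly when OP4 ends (back-to-back, no overlap), so nothing later overlaps OP4 either.
OP5 starts after OP3 ends, so nothing later overlaps OP3 either.
OP7 starts before OP5 ends → OP5 and OP7 overlap.
OP6 starts before OP5 ends → OP5 and OP6 overlap.
OP6 starts before OP7 ends → OP7 and OP6 overlap.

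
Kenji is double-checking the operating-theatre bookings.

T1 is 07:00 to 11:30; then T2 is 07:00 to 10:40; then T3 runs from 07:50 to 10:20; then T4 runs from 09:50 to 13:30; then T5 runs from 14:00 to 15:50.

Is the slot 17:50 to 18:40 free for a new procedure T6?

Yes — the slot is free

T1: ends 11:30 at or before T6 starts 17:50 → clear.
T2: ends 10:40 at or before T6 starts 17:50 → clear.
T3: ends 10:20 at or before T6 starts 17:50 → clear.
T4: ends 13:30 at or before T6 starts 17:50 → clear.
T5: ends 15:50 at or before T6 starts 17:50 → clear.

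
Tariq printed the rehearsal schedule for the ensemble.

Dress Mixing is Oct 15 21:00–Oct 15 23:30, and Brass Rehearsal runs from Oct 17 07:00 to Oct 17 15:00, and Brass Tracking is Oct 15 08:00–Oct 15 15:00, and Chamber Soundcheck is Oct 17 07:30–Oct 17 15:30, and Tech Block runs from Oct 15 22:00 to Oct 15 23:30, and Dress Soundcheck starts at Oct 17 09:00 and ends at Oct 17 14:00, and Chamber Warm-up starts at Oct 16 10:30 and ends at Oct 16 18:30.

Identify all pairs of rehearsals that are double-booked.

Two intervals overlap when each starts before the other ends.
Sorted by start: Brass Tracking, Dress Mixing, Tech Block, Chamber Warm-up, Brass Rehearsal, Chamber Soundcheck, Dress Soundcheck.
Dress Mixing starts after Brass Tracking ends — done with Brass Tracking.
Tech Block starts before Dress Mixing ends → Dress Mixing and Tech Block overlap.
Chamber Warm-up starts after Dress Mixing ends — done with Dress Mixing.
Chamber Warm-up starts after Tech Block ends — done with Tech Block.
Brass Rehearsal starts after Chamber Warm-up ends — done with Chamber Warm-up.
Chamber Soundcheck starts before Brass Rehearsal ends → Brass Rehearsal and Chamber Soundcheck overlap.
Dress Soundcheck starts before Brass Rehearsal ends → Brass Rehearsal and Dress Soundcheck overlap.
Dress Soundcheck starts before Chamber Soundcheck ends → Chamber Soundcheck and Dress Soundcheck overlap.

Brass Rehearsal & Chamber Soundcheck, Brass Rehearsal & Dress Soundcheck, Chamber Soundcheck & Dress Soundcheck, Dress Mixing & Tech Block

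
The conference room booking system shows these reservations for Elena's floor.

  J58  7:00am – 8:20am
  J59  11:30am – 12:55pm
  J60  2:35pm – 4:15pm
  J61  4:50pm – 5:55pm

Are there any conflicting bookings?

No

Check each pair: they overlap iff neither finishes before the other starts.
Sorted by start: J58, J59, J60, J61.
J59 starts after J58 ends — done with J58.
J60 starts after J59 ends — done with J59.
J61 starts after J60 ends.
Every pair is clear; the schedule has no overlaps.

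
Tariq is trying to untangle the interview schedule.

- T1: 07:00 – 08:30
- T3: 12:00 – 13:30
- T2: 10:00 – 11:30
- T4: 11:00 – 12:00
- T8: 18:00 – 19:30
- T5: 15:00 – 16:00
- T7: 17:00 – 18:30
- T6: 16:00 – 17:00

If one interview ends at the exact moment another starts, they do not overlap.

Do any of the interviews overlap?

Sorted by start: T1, T2, T4, T3, T5, T6, T7, T8.
T2 starts after T1 ends, so nothing later overlaps T1 either.
T4 starts before T2 ends → T2 and T4 overlap.
That's a conflict, so the schedule is not conflict-free.

Yes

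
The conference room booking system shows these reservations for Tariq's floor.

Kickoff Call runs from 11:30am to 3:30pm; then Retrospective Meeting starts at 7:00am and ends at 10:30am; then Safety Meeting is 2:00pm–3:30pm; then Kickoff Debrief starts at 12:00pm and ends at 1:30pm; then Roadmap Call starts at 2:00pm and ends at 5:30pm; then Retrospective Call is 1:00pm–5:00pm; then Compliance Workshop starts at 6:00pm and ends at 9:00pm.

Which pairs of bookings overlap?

Sorted by start: Retrospective Meeting, Kickoff Call, Kickoff Debrief, Retrospective Call, Safety Meeting, Roadmap Call, Compliance Workshop.
Kickoff Call starts after Retrospective Meeting ends — done with Retrospective Meeting.
Kickoff Debrief starts before Kickoff Call ends → Kickoff Call and Kickoff Debrief overlap.
Retrospective Call starts before Kickoff Call ends → Kickoff Call and Retrospective Call overlap.
Safety Meeting starts before Kickoff Call ends → Kickoff Call and Safety Meeting overlap.
Roadmap Call starts before Kickoff Call ends → Kickoff Call and Roadmap Call overlap.
Compliance Workshop starts after Kickoff Call ends.
Retrospective Call starts before Kickoff Debrief ends → Kickoff Debrief and Retrospective Call overlap.
Safety Meeting starts after Kickoff Debrief ends — done with Kickoff Debrief.
Safety Meeting starts before Retrospective Call ends → Retrospective Call and Safety Meeting overlap.
Roadmap Call starts before Retrospective Call ends → Retrospective Call and Roadmap Call overlap.
Compliance Workshop starts after Retrospective Call ends.
Roadmap Call starts before Safety Meeting ends → Safety Meeting and Roadmap Call overlap.
Compliance Workshop starts after Safety Meeting ends.
Compliance Workshop starts after Roadmap Call ends.

Kickoff Call & Kickoff Debrief, Kickoff Call & Retrospective Call, Kickoff Call & Roadmap Call, Kickoff Call & Safety Meeting, Kickoff Debrief & Retrospective Call, Retrospective Call & Roadmap Call, Retrospective Call & Safety Meeting, Roadmap Call & Safety Meeting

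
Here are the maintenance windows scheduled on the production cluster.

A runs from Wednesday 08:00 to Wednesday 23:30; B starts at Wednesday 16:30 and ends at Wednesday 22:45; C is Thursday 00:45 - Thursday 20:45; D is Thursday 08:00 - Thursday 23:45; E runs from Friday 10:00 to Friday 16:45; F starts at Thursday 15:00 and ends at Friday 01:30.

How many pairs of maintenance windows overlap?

Sorted by start: A, B, C, D, F, E.
B starts before A ends → A and B overlap.
C starts after A ends; A is clear from here.
C starts after B ends; B is clear from here.
D starts before C ends → C and D overlap.
F starts before C ends → C and F overlap.
E starts after C ends.
F starts before D ends → D and F overlap.
E starts after D ends.
E starts after F ends.
Overlapping pairs: A & B, C & D, C & F, D & F — 4 in total.

4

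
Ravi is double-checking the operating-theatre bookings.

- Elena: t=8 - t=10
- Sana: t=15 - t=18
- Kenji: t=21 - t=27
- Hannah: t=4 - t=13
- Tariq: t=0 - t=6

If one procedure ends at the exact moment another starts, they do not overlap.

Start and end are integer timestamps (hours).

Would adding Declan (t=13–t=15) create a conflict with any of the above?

No — it doesn't clash with anything

Tariq: ends t=6 at or before Declan starts t=13 → clear.
Hannah: ends t=13 at or before Declan starts t=13 → clear.
Elena: ends t=10 at or before Declan starts t=13 → clear.
Sana: starts t=15 at or after Declan ends t=15 → clear.
Kenji: starts t=21 at or after Declan ends t=15 → clear.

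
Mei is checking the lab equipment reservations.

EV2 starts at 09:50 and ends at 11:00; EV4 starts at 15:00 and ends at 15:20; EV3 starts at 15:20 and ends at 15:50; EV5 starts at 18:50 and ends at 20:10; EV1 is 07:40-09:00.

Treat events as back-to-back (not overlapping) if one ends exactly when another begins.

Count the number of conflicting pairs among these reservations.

Check each pair: they overlap iff neither finishes before the other starts.
Sorted by start: EV1, EV2, EV4, EV3, EV5.
EV2 starts after EV1 ends — done with EV1.
EV4 starts after EV2 ends — done with EV2.
EV3 starts exactly when EV4 ends (back-to-back, no overlap) — done with EV4.
EV5 starts after EV3 ends.
No pair overlaps.

0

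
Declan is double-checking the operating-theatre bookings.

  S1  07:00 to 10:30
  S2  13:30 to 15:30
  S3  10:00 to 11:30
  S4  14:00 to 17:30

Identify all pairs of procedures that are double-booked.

Sorted by start: S1, S3, S2, S4.
S3 starts before S1 ends → S1 and S3 overlap.
S2 starts after S1 ends, so nothing later overlaps S1 either.
S2 starts after S3 ends, so nothing later overlaps S3 either.
S4 starts before S2 ends → S2 and S4 overlap.

S1 & S3, S2 & S4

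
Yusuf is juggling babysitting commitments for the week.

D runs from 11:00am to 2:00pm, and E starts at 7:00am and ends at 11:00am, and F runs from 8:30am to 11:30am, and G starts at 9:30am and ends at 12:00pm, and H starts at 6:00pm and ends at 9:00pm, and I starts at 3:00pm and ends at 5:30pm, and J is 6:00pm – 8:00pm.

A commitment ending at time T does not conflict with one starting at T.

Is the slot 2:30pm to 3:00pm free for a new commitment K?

Yes — the slot is free

E: ends 11:00am at or before K starts 2:30pm → clear.
F: ends 11:30am at or before K starts 2:30pm → clear.
G: ends 12:00pm at or before K starts 2:30pm → clear.
D: ends 2:00pm at or before K starts 2:30pm → clear.
I: starts 3:00pm at or after K ends 3:00pm → clear.
H: starts 6:00pm at or after K ends 3:00pm → clear.
J: starts 6:00pm at or after K ends 3:00pm → clear.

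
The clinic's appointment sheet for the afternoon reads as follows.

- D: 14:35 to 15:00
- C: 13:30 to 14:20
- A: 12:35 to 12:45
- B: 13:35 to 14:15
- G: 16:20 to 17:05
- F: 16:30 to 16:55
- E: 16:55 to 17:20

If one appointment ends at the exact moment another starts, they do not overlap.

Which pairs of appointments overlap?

B & C, E & G, F & G

Two intervals overlap when each starts before the other ends.
Sorted by start: A, C, B, D, G, F, E.
C starts after A ends — done with A.
B starts before C ends → C and B overlap.
D starts after C ends — done with C.
D starts after B ends — done with B.
G starts after D ends — done with D.
F starts before G ends → G and F overlap.
E starts before G ends → G and E overlap.
E starts exactly when F ends (back-to-back, no overlap).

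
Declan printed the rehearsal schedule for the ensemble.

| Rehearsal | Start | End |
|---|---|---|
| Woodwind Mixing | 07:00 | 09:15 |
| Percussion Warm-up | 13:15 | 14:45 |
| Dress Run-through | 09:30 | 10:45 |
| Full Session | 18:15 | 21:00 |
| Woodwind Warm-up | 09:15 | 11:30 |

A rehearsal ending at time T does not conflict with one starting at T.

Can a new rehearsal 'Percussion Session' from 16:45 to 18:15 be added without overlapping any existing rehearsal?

Woodwind Mixing: ends 09:15 at or before Percussion Session starts 16:45 → clear.
Woodwind Warm-up: ends 11:30 at or before Percussion Session starts 16:45 → clear.
Dress Run-through: ends 10:45 at or before Percussion Session starts 16:45 → clear.
Percussion Warm-up: ends 14:45 at or before Percussion Session starts 16:45 → clear.
Full Session: starts 18:15 at or after Percussion Session ends 18:15 → clear.

Yes — the slot is free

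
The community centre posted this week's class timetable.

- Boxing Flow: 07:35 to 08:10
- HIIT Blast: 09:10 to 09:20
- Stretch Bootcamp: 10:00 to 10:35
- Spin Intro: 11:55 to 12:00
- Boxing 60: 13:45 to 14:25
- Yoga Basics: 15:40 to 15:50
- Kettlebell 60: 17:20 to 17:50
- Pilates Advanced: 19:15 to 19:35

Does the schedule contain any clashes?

No

Sorted by start: Boxing Flow, HIIT Blast, Stretch Bootcamp, Spin Intro, Boxing 60, Yoga Basics, Kettlebell 60, Pilates Advanced.
HIIT Blast starts after Boxing Flow ends; Boxing Flow is clear from here.
Stretch Bootcamp starts after HIIT Blast ends; HIIT Blast is clear from here.
Spin Intro starts after Stretch Bootcamp ends; Stretch Bootcamp is clear from here.
Boxing 60 starts after Spin Intro ends; Spin Intro is clear from here.
Yoga Basics starts after Boxing 60 ends; Boxing 60 is clear from here.
Kettlebell 60 starts after Yoga Basics ends; Yoga Basics is clear from here.
Pilates Advanced starts after Kettlebell 60 ends.
Every pair is clear; the schedule has no overlaps.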